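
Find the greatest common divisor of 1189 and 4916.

gcd(4916, 1189):
  4916 = 4*1189 + 160
  1189 = 7*160 + 69
  160 = 2*69 + 22
  69 = 3*22 + 3
  22 = 7*3 + 1
  3 = 3*1
so gcd(4916, 1189) = 1.

1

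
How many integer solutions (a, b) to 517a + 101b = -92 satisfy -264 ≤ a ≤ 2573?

28

gcd(517, 101) = 1  (517 = 5×101 + 12, 101 = 8×12 + 5, 12 = 2×5 + 2, 5 = 2×2 + 1, 2 = 2×1).
Back-substituting, 517×(-42) + 101×(215) = 1.
Scale by -92: particular solution (3864, -19780); reduce a mod 101: (26, -134).
General solution: a = 26 + 101t, b = -134 - 517t for integer t.
-264 ≤ 26 + 101t ≤ 2573 gives t ∈ [-2, 25], which is 28 values.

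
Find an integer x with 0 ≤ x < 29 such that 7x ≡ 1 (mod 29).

25

gcd(29, 7):
  29 = 4*7 + 1
  7 = 7*1
so gcd(29, 7) = 1.
Back-substitute for Bézout coefficients:
  1 = 29 - 4*7
  ... = 7*(-4) + 29*(1)
So 7*-4 ≡ 1 (mod 29), and -4 mod 29 = 25.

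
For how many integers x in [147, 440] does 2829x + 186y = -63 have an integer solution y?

5

gcd(2829, 186) = 3.
By Bézout, 2829×(-19) + 186×(289) = 3.
Particular solution: (27, -411).
General solution: x = 27 + 62t, y = -411 - 943t for integer t.
147 ≤ 27 + 62t ≤ 440 gives t ∈ [2, 6], which is 5 values.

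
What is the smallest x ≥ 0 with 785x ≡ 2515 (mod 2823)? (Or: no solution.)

gcd(2823, 785):
  2823 = 3·785 + 468
  785 = 1·468 + 317
  468 = 1·317 + 151
  317 = 2·151 + 15
  151 = 10·15 + 1
  15 = 15·1
so gcd(2823, 785) = 1.
1 divides 2515, so solutions exist.
Back-substitute for Bézout coefficients:
  1 = 151 - 10·15
  ... = 785·(-187) + 2823·(52)
So 785·(-187) ≡ 1 (mod 2823); multiply by 2515: x ≡ -470305 (mod 2823).
Smallest nonnegative: x = -470305 mod 2823 = 1136.

1136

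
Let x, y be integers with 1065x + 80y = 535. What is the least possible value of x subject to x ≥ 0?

15

gcd(1065, 80) = 5.
5 divides 535, so solutions exist.
By Bézout, 1065·(-3) + 80·(40) = 5.
Scale by 535/5 = 107: (x₀, y₀) = (-321, 4280).
General solution: x = -321 + 16t, y = 4280 - 213t for integer t.
x ≥ 0: smallest is -321 mod 16 = 15 (at t = 21), with y = -193.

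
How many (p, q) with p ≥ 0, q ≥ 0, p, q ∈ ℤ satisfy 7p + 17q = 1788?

gcd(17, 7):
  17 = 2*7 + 3
  7 = 2*3 + 1
  3 = 3*1
so gcd(17, 7) = 1.
Back-substitute for Bézout coefficients:
  1 = 7 - 2*3
  ... = 7*(5) + 17*(-2)
Scale by 1788: one solution is (8940, -3576). Reduce p mod 17: (15, 99).
General: p = 15 + 17t, q = 99 - 7t.
p ≥ 0 ⇒ t ≥ 0; q ≥ 0 ⇒ t ≤ 14. So t ∈ [0, 14]: 15 solutions.

15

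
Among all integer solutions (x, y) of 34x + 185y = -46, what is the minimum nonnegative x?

gcd(185, 34) = 1.
1 divides -46, so solutions exist.
By Bézout, 34×(49) + 185×(-9) = 1.
Scale by -46/1 = -46: (x₀, y₀) = (-2254, 414).
General solution: x = -2254 + 185t, y = 414 - 34t for integer t.
x ≥ 0: smallest is -2254 mod 185 = 151 (at t = 13), with y = -28.

151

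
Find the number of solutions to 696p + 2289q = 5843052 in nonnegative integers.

11

gcd(2289, 696) = 3  (2289 = 3·696 + 201, 696 = 3·201 + 93, 201 = 2·93 + 15, 93 = 6·15 + 3, 15 = 5·3).
Back-substituting, 696·(148) + 2289·(-45) = 3.
Scale by 1947684: one solution is (288257232, -87645780). Reduce p mod 763: (410, 2428).
General: p = 410 + 763t, q = 2428 - 232t.
p ≥ 0 ⇒ t ≥ 0; q ≥ 0 ⇒ t ≤ 10. So t ∈ [0, 10]: 11 solutions.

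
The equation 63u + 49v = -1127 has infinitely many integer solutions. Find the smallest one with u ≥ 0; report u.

0

gcd(63, 49):
  63 = 1*49 + 14
  49 = 3*14 + 7
  14 = 2*7
so gcd(63, 49) = 7.
7 divides -1127, so solutions exist.
Back-substitute for Bézout coefficients:
  7 = 49 - 3*14
  ... = 63*(-3) + 49*(4)
Scale by -1127/7 = -161: (u₀, v₀) = (483, -644).
General solution: u = 483 + 7t, v = -644 - 9t for integer t.
u ≥ 0: smallest is 483 mod 7 = 0 (at t = -69), with v = -23.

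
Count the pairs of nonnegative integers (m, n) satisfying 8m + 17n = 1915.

14

gcd(17, 8) = 1.
By Bézout, 8*(-2) + 17*(1) = 1.
One solution: (12, 107).
General: m = 12 + 17t, n = 107 - 8t.
m ≥ 0 ⇒ t ≥ 0; n ≥ 0 ⇒ t ≤ 13. So t ∈ [0, 13]: 14 solutions.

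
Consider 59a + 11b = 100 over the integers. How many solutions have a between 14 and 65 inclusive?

5

gcd(59, 11) = 1  (59 = 5·11 + 4, 11 = 2·4 + 3, 4 = 1·3 + 1, 3 = 3·1).
Back-substituting, 59·(3) + 11·(-16) = 1.
Scale by 100: particular solution (300, -1600); reduce a mod 11: (3, -7).
General solution: a = 3 + 11t, b = -7 - 59t for integer t.
14 ≤ 3 + 11t ≤ 65 gives t ∈ [1, 5], which is 5 values.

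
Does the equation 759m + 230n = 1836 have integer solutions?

gcd(759, 230) = 23.
23 does not divide 1836 (remainder 19), so no integer solutions.

no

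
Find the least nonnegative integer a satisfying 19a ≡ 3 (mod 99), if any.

21

gcd(99, 19) = 1  (99 = 5·19 + 4, 19 = 4·4 + 3, 4 = 1·3 + 1, 3 = 3·1).
1 divides 3, so solutions exist.
Back-substituting, 19·(-26) + 99·(5) = 1.
So 19·(-26) ≡ 1 (mod 99); multiply by 3: a ≡ -78 (mod 99).
Smallest nonnegative: a = -78 mod 99 = 21.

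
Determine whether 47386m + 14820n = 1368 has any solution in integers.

yes

gcd(47386, 14820):
  47386 = 3×14820 + 2926
  14820 = 5×2926 + 190
  2926 = 15×190 + 76
  190 = 2×76 + 38
  76 = 2×38
so gcd(47386, 14820) = 38.
38 divides 1368, so integer solutions exist.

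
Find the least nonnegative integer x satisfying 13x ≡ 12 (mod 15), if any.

9

gcd(15, 13) = 1  (15 = 1*13 + 2, 13 = 6*2 + 1, 2 = 2*1).
1 divides 12, so solutions exist.
Back-substituting, 13*(7) + 15*(-6) = 1.
So 13*(7) ≡ 1 (mod 15); multiply by 12: x ≡ 84 (mod 15).
Smallest nonnegative: x = 84 mod 15 = 9.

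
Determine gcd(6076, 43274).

14

gcd(43274, 6076) = 14  (43274 = 7×6076 + 742, 6076 = 8×742 + 140, 742 = 5×140 + 42, 140 = 3×42 + 14, 42 = 3×14).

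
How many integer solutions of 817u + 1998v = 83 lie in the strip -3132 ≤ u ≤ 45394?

gcd(1998, 817) = 1  (1998 = 2*817 + 364, 817 = 2*364 + 89, 364 = 4*89 + 8, 89 = 11*8 + 1, 8 = 8*1).
Back-substituting, 817*(247) + 1998*(-101) = 1.
Scale by 83: particular solution (20501, -8383); reduce u mod 1998: (521, -213).
General solution: u = 521 + 1998t, v = -213 - 817t for integer t.
-3132 ≤ 521 + 1998t ≤ 45394 gives t ∈ [-1, 22], which is 24 values.

24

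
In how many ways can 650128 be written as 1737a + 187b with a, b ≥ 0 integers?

2

gcd(1737, 187) = 1.
By Bézout, 1737×(-45) + 187×(418) = 1.
One solution: (16, 3328).
General: a = 16 + 187t, b = 3328 - 1737t.
a ≥ 0 ⇒ t ≥ 0; b ≥ 0 ⇒ t ≤ 1. So t ∈ [0, 1]: 2 solutions.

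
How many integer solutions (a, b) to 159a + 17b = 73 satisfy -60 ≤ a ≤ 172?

14

gcd(159, 17):
  159 = 9×17 + 6
  17 = 2×6 + 5
  6 = 1×5 + 1
  5 = 5×1
so gcd(159, 17) = 1.
Back-substitute for Bézout coefficients:
  1 = 6 - 1×5
  ... = 159×(3) + 17×(-28)
Scale by 73: particular solution (219, -2044); reduce a mod 17: (15, -136).
General solution: a = 15 + 17t, b = -136 - 159t for integer t.
-60 ≤ 15 + 17t ≤ 172 gives t ∈ [-4, 9], which is 14 values.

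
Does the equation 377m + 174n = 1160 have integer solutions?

yes

gcd(377, 174) = 29  (377 = 2*174 + 29, 174 = 6*29).
29 divides 1160, so integer solutions exist.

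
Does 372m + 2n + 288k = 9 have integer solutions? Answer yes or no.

no

gcd(372, 2) = 2.
gcd(2, 288) = 2.
2 does not divide 9 (remainder 1), so no integer solutions.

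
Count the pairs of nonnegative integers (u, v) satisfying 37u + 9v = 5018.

gcd(37, 9) = 1  (37 = 4×9 + 1, 9 = 9×1).
Back-substituting, 37×(1) + 9×(-4) = 1.
Scale by 5018: one solution is (5018, -20072). Reduce u mod 9: (5, 537).
General: u = 5 + 9t, v = 537 - 37t.
u ≥ 0 ⇒ t ≥ 0; v ≥ 0 ⇒ t ≤ 14. So t ∈ [0, 14]: 15 solutions.

15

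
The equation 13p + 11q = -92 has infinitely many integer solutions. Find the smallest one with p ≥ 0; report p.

gcd(13, 11) = 1  (13 = 1*11 + 2, 11 = 5*2 + 1, 2 = 2*1).
1 divides -92, so solutions exist.
Back-substituting, 13*(-5) + 11*(6) = 1.
Scale by -92/1 = -92: (p₀, q₀) = (460, -552).
General solution: p = 460 + 11t, q = -552 - 13t for integer t.
p ≥ 0: smallest is 460 mod 11 = 9 (at t = -41), with q = -19.

9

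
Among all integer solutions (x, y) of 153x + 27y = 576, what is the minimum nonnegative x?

2

gcd(153, 27):
  153 = 5*27 + 18
  27 = 1*18 + 9
  18 = 2*9
so gcd(153, 27) = 9.
9 divides 576, so solutions exist.
Back-substitute for Bézout coefficients:
  9 = 27 - 1*18
  ... = 153*(-1) + 27*(6)
Scale by 576/9 = 64: (x₀, y₀) = (-64, 384).
General solution: x = -64 + 3t, y = 384 - 17t for integer t.
x ≥ 0: smallest is -64 mod 3 = 2 (at t = 22), with y = 10.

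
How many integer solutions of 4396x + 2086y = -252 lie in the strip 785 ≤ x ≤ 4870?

gcd(4396, 2086):
  4396 = 2*2086 + 224
  2086 = 9*224 + 70
  224 = 3*70 + 14
  70 = 5*14
so gcd(4396, 2086) = 14.
Back-substitute for Bézout coefficients:
  14 = 224 - 3*70
  ... = 4396*(28) + 2086*(-59)
Scale by -18: particular solution (-504, 1062); reduce x mod 149: (92, -194).
General solution: x = 92 + 149t, y = -194 - 314t for integer t.
785 ≤ 92 + 149t ≤ 4870 gives t ∈ [5, 32], which is 28 values.

28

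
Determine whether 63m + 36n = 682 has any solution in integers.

gcd(63, 36) = 9.
9 does not divide 682 (remainder 7), so no integer solutions.

no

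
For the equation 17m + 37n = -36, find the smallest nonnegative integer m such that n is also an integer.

24

gcd(37, 17) = 1.
1 divides -36, so solutions exist.
By Bézout, 17×(-13) + 37×(6) = 1.
Scale by -36/1 = -36: (m₀, n₀) = (468, -216).
General solution: m = 468 + 37t, n = -216 - 17t for integer t.
m ≥ 0: smallest is 468 mod 37 = 24 (at t = -12), with n = -12.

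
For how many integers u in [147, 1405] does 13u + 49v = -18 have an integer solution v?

gcd(49, 13) = 1.
By Bézout, 13×(-15) + 49×(4) = 1.
Particular solution: (25, -7).
General solution: u = 25 + 49t, v = -7 - 13t for integer t.
147 ≤ 25 + 49t ≤ 1405 gives t ∈ [3, 28], which is 26 values.

26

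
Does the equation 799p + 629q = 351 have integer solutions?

no

gcd(799, 629) = 17.
17 does not divide 351 (remainder 11), so no integer solutions.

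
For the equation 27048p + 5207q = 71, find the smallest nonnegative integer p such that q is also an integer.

2601

gcd(27048, 5207) = 1.
1 divides 71, so solutions exist.
By Bézout, 27048·(550) + 5207·(-2857) = 1.
Scale by 71/1 = 71: (p₀, q₀) = (39050, -202847).
General solution: p = 39050 + 5207t, q = -202847 - 27048t for integer t.
p ≥ 0: smallest is 39050 mod 5207 = 2601 (at t = -7), with q = -13511.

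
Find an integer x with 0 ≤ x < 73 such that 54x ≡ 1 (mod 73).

23

gcd(73, 54):
  73 = 1×54 + 19
  54 = 2×19 + 16
  19 = 1×16 + 3
  16 = 5×3 + 1
  3 = 3×1
so gcd(73, 54) = 1.
Back-substitute for Bézout coefficients:
  1 = 16 - 5×3
  ... = 54×(23) + 73×(-17)
So 54×23 ≡ 1 (mod 73), and 23 mod 73 = 23.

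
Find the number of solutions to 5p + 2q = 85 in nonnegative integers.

9

gcd(5, 2) = 1  (5 = 2×2 + 1, 2 = 2×1).
Back-substituting, 5×(1) + 2×(-2) = 1.
Scale by 85: one solution is (85, -170). Reduce p mod 2: (1, 40).
General: p = 1 + 2t, q = 40 - 5t.
p ≥ 0 ⇒ t ≥ 0; q ≥ 0 ⇒ t ≤ 8. So t ∈ [0, 8]: 9 solutions.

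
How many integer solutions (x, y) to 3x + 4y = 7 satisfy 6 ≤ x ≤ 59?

gcd(4, 3):
  4 = 1×3 + 1
  3 = 3×1
so gcd(4, 3) = 1.
Back-substitute for Bézout coefficients:
  1 = 4 - 1×3
  ... = 3×(-1) + 4×(1)
Scale by 7: particular solution (-7, 7); reduce x mod 4: (1, 1).
General solution: x = 1 + 4t, y = 1 - 3t for integer t.
6 ≤ 1 + 4t ≤ 59 gives t ∈ [2, 14], which is 13 values.

13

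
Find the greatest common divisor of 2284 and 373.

1

gcd(2284, 373):
  2284 = 6*373 + 46
  373 = 8*46 + 5
  46 = 9*5 + 1
  5 = 5*1
so gcd(2284, 373) = 1.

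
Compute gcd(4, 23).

gcd(23, 4):
  23 = 5·4 + 3
  4 = 1·3 + 1
  3 = 3·1
so gcd(23, 4) = 1.

1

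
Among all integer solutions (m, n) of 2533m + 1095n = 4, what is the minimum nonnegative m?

gcd(2533, 1095) = 1  (2533 = 2*1095 + 343, 1095 = 3*343 + 66, 343 = 5*66 + 13, 66 = 5*13 + 1, 13 = 13*1).
1 divides 4, so solutions exist.
Back-substituting, 2533*(-83) + 1095*(192) = 1.
Scale by 4/1 = 4: (m₀, n₀) = (-332, 768).
General solution: m = -332 + 1095t, n = 768 - 2533t for integer t.
m ≥ 0: smallest is -332 mod 1095 = 763 (at t = 1), with n = -1765.

763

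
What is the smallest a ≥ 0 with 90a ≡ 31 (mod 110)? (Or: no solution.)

gcd(110, 90):
  110 = 1·90 + 20
  90 = 4·20 + 10
  20 = 2·10
so gcd(110, 90) = 10.
10 does not divide 31, so the congruence has no solution.

no solution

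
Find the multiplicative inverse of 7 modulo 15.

13

gcd(15, 7) = 1.
By Bézout, 7·(-2) + 15·(1) = 1.
So 7·-2 ≡ 1 (mod 15), and -2 mod 15 = 13.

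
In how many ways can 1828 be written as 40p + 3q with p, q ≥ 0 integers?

15

gcd(40, 3) = 1  (40 = 13×3 + 1, 3 = 3×1).
Back-substituting, 40×(1) + 3×(-13) = 1.
Scale by 1828: one solution is (1828, -23764). Reduce p mod 3: (1, 596).
General: p = 1 + 3t, q = 596 - 40t.
p ≥ 0 ⇒ t ≥ 0; q ≥ 0 ⇒ t ≤ 14. So t ∈ [0, 14]: 15 solutions.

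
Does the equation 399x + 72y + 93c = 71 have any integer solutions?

gcd(399, 72):
  399 = 5*72 + 39
  72 = 1*39 + 33
  39 = 1*33 + 6
  33 = 5*6 + 3
  6 = 2*3
so gcd(399, 72) = 3.
gcd(3, 93) = 3.
3 does not divide 71 (remainder 2), so no integer solutions.

no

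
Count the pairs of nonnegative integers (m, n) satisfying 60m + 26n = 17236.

22

gcd(60, 26) = 2  (60 = 2×26 + 8, 26 = 3×8 + 2, 8 = 4×2).
Back-substituting, 60×(-3) + 26×(7) = 2.
Scale by 8618: one solution is (-25854, 60326). Reduce m mod 13: (3, 656).
General: m = 3 + 13t, n = 656 - 30t.
m ≥ 0 ⇒ t ≥ 0; n ≥ 0 ⇒ t ≤ 21. So t ∈ [0, 21]: 22 solutions.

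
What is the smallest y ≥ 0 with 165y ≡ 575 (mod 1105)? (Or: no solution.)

191

gcd(1105, 165):
  1105 = 6·165 + 115
  165 = 1·115 + 50
  115 = 2·50 + 15
  50 = 3·15 + 5
  15 = 3·5
so gcd(1105, 165) = 5.
5 divides 575, so solutions exist.
Back-substitute for Bézout coefficients:
  5 = 50 - 3·15
  ... = 165·(67) + 1105·(-10)
So 165·(67) ≡ 5 (mod 1105); multiply by 115: y ≡ 7705 (mod 221).
Smallest nonnegative: y = 7705 mod 221 = 191.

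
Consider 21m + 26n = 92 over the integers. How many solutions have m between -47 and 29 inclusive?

3

gcd(26, 21) = 1  (26 = 1*21 + 5, 21 = 4*5 + 1, 5 = 5*1).
Back-substituting, 21*(5) + 26*(-4) = 1.
Scale by 92: particular solution (460, -368); reduce m mod 26: (18, -11).
General solution: m = 18 + 26t, n = -11 - 21t for integer t.
-47 ≤ 18 + 26t ≤ 29 gives t ∈ [-2, 0], which is 3 values.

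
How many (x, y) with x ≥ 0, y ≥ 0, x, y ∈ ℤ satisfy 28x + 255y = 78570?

gcd(255, 28):
  255 = 9·28 + 3
  28 = 9·3 + 1
  3 = 3·1
so gcd(255, 28) = 1.
Back-substitute for Bézout coefficients:
  1 = 28 - 9·3
  ... = 28·(82) + 255·(-9)
Scale by 78570: one solution is (6442740, -707130). Reduce x mod 255: (165, 290).
General: x = 165 + 255t, y = 290 - 28t.
x ≥ 0 ⇒ t ≥ 0; y ≥ 0 ⇒ t ≤ 10. So t ∈ [0, 10]: 11 solutions.

11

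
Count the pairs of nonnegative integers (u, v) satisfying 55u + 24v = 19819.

15

gcd(55, 24) = 1  (55 = 2*24 + 7, 24 = 3*7 + 3, 7 = 2*3 + 1, 3 = 3*1).
Back-substituting, 55*(7) + 24*(-16) = 1.
Scale by 19819: one solution is (138733, -317104). Reduce u mod 24: (13, 796).
General: u = 13 + 24t, v = 796 - 55t.
u ≥ 0 ⇒ t ≥ 0; v ≥ 0 ⇒ t ≤ 14. So t ∈ [0, 14]: 15 solutions.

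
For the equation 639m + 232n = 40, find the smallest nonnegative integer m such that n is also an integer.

gcd(639, 232):
  639 = 2*232 + 175
  232 = 1*175 + 57
  175 = 3*57 + 4
  57 = 14*4 + 1
  4 = 4*1
so gcd(639, 232) = 1.
1 divides 40, so solutions exist.
Back-substitute for Bézout coefficients:
  1 = 57 - 14*4
  ... = 639*(-57) + 232*(157)
Scale by 40/1 = 40: (m₀, n₀) = (-2280, 6280).
General solution: m = -2280 + 232t, n = 6280 - 639t for integer t.
m ≥ 0: smallest is -2280 mod 232 = 40 (at t = 10), with n = -110.

40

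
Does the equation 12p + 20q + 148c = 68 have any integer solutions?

gcd(20, 12):
  20 = 1·12 + 8
  12 = 1·8 + 4
  8 = 2·4
so gcd(20, 12) = 4.
gcd(4, 148) = 4.
4 divides 68, so integer solutions exist.

yes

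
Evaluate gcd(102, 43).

gcd(102, 43):
  102 = 2*43 + 16
  43 = 2*16 + 11
  16 = 1*11 + 5
  11 = 2*5 + 1
  5 = 5*1
so gcd(102, 43) = 1.

1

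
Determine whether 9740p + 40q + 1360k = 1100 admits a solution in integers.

yes

gcd(9740, 40) = 20  (9740 = 243×40 + 20, 40 = 2×20).
gcd(20, 1360) = 20.
20 divides 1100, so integer solutions exist.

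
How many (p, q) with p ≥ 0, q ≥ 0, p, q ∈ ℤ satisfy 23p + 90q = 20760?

gcd(90, 23) = 1.
By Bézout, 23·(-43) + 90·(11) = 1.
One solution: (30, 223).
General: p = 30 + 90t, q = 223 - 23t.
p ≥ 0 ⇒ t ≥ 0; q ≥ 0 ⇒ t ≤ 9. So t ∈ [0, 9]: 10 solutions.

10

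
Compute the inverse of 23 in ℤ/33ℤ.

23

gcd(33, 23) = 1  (33 = 1*23 + 10, 23 = 2*10 + 3, 10 = 3*3 + 1, 3 = 3*1).
Back-substituting, 23*(-10) + 33*(7) = 1.
So 23*-10 ≡ 1 (mod 33), and -10 mod 33 = 23.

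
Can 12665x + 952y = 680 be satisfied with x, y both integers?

gcd(12665, 952):
  12665 = 13*952 + 289
  952 = 3*289 + 85
  289 = 3*85 + 34
  85 = 2*34 + 17
  34 = 2*17
so gcd(12665, 952) = 17.
17 divides 680, so integer solutions exist.

yes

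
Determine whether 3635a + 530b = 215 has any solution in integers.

yes

gcd(3635, 530) = 5  (3635 = 6*530 + 455, 530 = 1*455 + 75, 455 = 6*75 + 5, 75 = 15*5).
5 divides 215, so integer solutions exist.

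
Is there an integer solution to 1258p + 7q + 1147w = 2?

yes

gcd(1258, 7) = 1  (1258 = 179*7 + 5, 7 = 1*5 + 2, 5 = 2*2 + 1, 2 = 2*1).
gcd(1, 1147) = 1.
1 divides 2, so integer solutions exist.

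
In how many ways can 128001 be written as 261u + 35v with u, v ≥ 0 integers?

gcd(261, 35) = 1.
By Bézout, 261*(11) + 35*(-82) = 1.
One solution: (31, 3426).
General: u = 31 + 35t, v = 3426 - 261t.
u ≥ 0 ⇒ t ≥ 0; v ≥ 0 ⇒ t ≤ 13. So t ∈ [0, 13]: 14 solutions.

14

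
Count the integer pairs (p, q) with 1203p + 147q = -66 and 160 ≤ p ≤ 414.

5

gcd(1203, 147):
  1203 = 8×147 + 27
  147 = 5×27 + 12
  27 = 2×12 + 3
  12 = 4×3
so gcd(1203, 147) = 3.
Back-substitute for Bézout coefficients:
  3 = 27 - 2×12
  ... = 1203×(11) + 147×(-90)
Scale by -22: particular solution (-242, 1980); reduce p mod 49: (3, -25).
General solution: p = 3 + 49t, q = -25 - 401t for integer t.
160 ≤ 3 + 49t ≤ 414 gives t ∈ [4, 8], which is 5 values.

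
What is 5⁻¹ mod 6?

gcd(6, 5) = 1  (6 = 1×5 + 1, 5 = 5×1).
Back-substituting, 5×(-1) + 6×(1) = 1.
So 5×-1 ≡ 1 (mod 6), and -1 mod 6 = 5.

5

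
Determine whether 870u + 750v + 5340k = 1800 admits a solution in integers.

yes

gcd(870, 750):
  870 = 1*750 + 120
  750 = 6*120 + 30
  120 = 4*30
so gcd(870, 750) = 30.
gcd(30, 5340) = 30.
30 divides 1800, so integer solutions exist.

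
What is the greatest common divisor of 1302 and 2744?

14

gcd(2744, 1302):
  2744 = 2×1302 + 140
  1302 = 9×140 + 42
  140 = 3×42 + 14
  42 = 3×14
so gcd(2744, 1302) = 14.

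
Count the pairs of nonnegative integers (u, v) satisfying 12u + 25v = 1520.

5

gcd(25, 12):
  25 = 2·12 + 1
  12 = 12·1
so gcd(25, 12) = 1.
Back-substitute for Bézout coefficients:
  1 = 25 - 2·12
  ... = 12·(-2) + 25·(1)
Scale by 1520: one solution is (-3040, 1520). Reduce u mod 25: (10, 56).
General: u = 10 + 25t, v = 56 - 12t.
u ≥ 0 ⇒ t ≥ 0; v ≥ 0 ⇒ t ≤ 4. So t ∈ [0, 4]: 5 solutions.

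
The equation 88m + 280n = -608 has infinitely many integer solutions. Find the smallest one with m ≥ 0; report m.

gcd(280, 88) = 8.
8 divides -608, so solutions exist.
By Bézout, 88×(16) + 280×(-5) = 8.
Scale by -608/8 = -76: (m₀, n₀) = (-1216, 380).
General solution: m = -1216 + 35t, n = 380 - 11t for integer t.
m ≥ 0: smallest is -1216 mod 35 = 9 (at t = 35), with n = -5.

9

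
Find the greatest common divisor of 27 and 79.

1

gcd(79, 27):
  79 = 2×27 + 25
  27 = 1×25 + 2
  25 = 12×2 + 1
  2 = 2×1
so gcd(79, 27) = 1.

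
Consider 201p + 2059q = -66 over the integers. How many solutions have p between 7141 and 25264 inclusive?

gcd(2059, 201) = 1  (2059 = 10×201 + 49, 201 = 4×49 + 5, 49 = 9×5 + 4, 5 = 1×4 + 1, 4 = 4×1).
Back-substituting, 201×(420) + 2059×(-41) = 1.
Scale by -66: particular solution (-27720, 2706); reduce p mod 2059: (1106, -108).
General solution: p = 1106 + 2059t, q = -108 - 201t for integer t.
7141 ≤ 1106 + 2059t ≤ 25264 gives t ∈ [3, 11], which is 9 values.

9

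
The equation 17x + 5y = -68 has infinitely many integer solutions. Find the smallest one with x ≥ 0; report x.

1

gcd(17, 5):
  17 = 3×5 + 2
  5 = 2×2 + 1
  2 = 2×1
so gcd(17, 5) = 1.
1 divides -68, so solutions exist.
Back-substitute for Bézout coefficients:
  1 = 5 - 2×2
  ... = 17×(-2) + 5×(7)
Scale by -68/1 = -68: (x₀, y₀) = (136, -476).
General solution: x = 136 + 5t, y = -476 - 17t for integer t.
x ≥ 0: smallest is 136 mod 5 = 1 (at t = -27), with y = -17.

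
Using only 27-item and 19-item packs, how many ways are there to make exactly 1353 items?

3

Need nonnegative integers with 27j + 19k = 1353.
gcd(27, 19) = 1, and 27·(-7) + 19·(10) = 1.
So (j₀, k₀) = (-9471, 13530); general j = -9471 + 19t, k = 13530 - 27t.
j ≥ 0 ⇒ t ≥ 499; k ≥ 0 ⇒ t ≤ 501. That's 3 values of t.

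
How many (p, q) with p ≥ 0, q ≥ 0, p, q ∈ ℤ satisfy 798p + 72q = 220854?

23

gcd(798, 72) = 6.
By Bézout, 798*(1) + 72*(-11) = 6.
One solution: (5, 3012).
General: p = 5 + 12t, q = 3012 - 133t.
p ≥ 0 ⇒ t ≥ 0; q ≥ 0 ⇒ t ≤ 22. So t ∈ [0, 22]: 23 solutions.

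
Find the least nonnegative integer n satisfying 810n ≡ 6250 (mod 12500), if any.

gcd(12500, 810) = 10.
10 divides 6250, so solutions exist.
By Bézout, 810·(571) + 12500·(-37) = 10.
So 810·(571) ≡ 10 (mod 12500); multiply by 625: n ≡ 356875 (mod 1250).
Smallest nonnegative: n = 356875 mod 1250 = 625.

625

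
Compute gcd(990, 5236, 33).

11

gcd(5236, 990) = 22.
gcd(22, 33) = 11.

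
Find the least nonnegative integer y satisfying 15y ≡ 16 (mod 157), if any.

gcd(157, 15) = 1.
1 divides 16, so solutions exist.
By Bézout, 15×(21) + 157×(-2) = 1.
So 15×(21) ≡ 1 (mod 157); multiply by 16: y ≡ 336 (mod 157).
Smallest nonnegative: y = 336 mod 157 = 22.

22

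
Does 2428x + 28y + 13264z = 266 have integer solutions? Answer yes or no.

no

gcd(2428, 28) = 4  (2428 = 86×28 + 20, 28 = 1×20 + 8, 20 = 2×8 + 4, 8 = 2×4).
gcd(4, 13264) = 4.
4 does not divide 266 (remainder 2), so no integer solutions.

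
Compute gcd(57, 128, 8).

1

gcd(128, 57) = 1.
gcd(1, 8) = 1.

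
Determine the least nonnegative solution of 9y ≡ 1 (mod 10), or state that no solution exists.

9

gcd(10, 9):
  10 = 1×9 + 1
  9 = 9×1
so gcd(10, 9) = 1.
1 divides 1, so solutions exist.
Back-substitute for Bézout coefficients:
  1 = 10 - 1×9
  ... = 9×(-1) + 10×(1)
So 9×(-1) ≡ 1 (mod 10); multiply by 1: y ≡ -1 (mod 10).
Smallest nonnegative: y = -1 mod 10 = 9.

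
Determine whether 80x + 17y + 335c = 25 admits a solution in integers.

yes

gcd(80, 17) = 1.
gcd(1, 335) = 1.
1 divides 25, so integer solutions exist.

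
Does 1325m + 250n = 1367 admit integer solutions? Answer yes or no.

gcd(1325, 250) = 25  (1325 = 5×250 + 75, 250 = 3×75 + 25, 75 = 3×25).
25 does not divide 1367 (remainder 17), so no integer solutions.

no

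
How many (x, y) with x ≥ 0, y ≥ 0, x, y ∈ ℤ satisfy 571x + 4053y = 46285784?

gcd(4053, 571) = 1.
By Bézout, 571×(-362) + 4053×(51) = 1.
One solution: (803, 11307).
General: x = 803 + 4053t, y = 11307 - 571t.
x ≥ 0 ⇒ t ≥ 0; y ≥ 0 ⇒ t ≤ 19. So t ∈ [0, 19]: 20 solutions.

20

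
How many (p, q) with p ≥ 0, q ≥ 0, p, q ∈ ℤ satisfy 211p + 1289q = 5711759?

21

gcd(1289, 211):
  1289 = 6×211 + 23
  211 = 9×23 + 4
  23 = 5×4 + 3
  4 = 1×3 + 1
  3 = 3×1
so gcd(1289, 211) = 1.
Back-substitute for Bézout coefficients:
  1 = 4 - 1×3
  ... = 211×(336) + 1289×(-55)
Scale by 5711759: one solution is (1919151024, -314146745). Reduce p mod 1289: (172, 4403).
General: p = 172 + 1289t, q = 4403 - 211t.
p ≥ 0 ⇒ t ≥ 0; q ≥ 0 ⇒ t ≤ 20. So t ∈ [0, 20]: 21 solutions.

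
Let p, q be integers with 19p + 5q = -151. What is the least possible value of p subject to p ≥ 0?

gcd(19, 5):
  19 = 3·5 + 4
  5 = 1·4 + 1
  4 = 4·1
so gcd(19, 5) = 1.
1 divides -151, so solutions exist.
Back-substitute for Bézout coefficients:
  1 = 5 - 1·4
  ... = 19·(-1) + 5·(4)
Scale by -151/1 = -151: (p₀, q₀) = (151, -604).
General solution: p = 151 + 5t, q = -604 - 19t for integer t.
p ≥ 0: smallest is 151 mod 5 = 1 (at t = -30), with q = -34.

1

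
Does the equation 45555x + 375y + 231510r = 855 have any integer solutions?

gcd(45555, 375) = 15  (45555 = 121*375 + 180, 375 = 2*180 + 15, 180 = 12*15).
gcd(15, 231510) = 15.
15 divides 855, so integer solutions exist.

yes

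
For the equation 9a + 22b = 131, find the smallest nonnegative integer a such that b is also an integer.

17

gcd(22, 9):
  22 = 2·9 + 4
  9 = 2·4 + 1
  4 = 4·1
so gcd(22, 9) = 1.
1 divides 131, so solutions exist.
Back-substitute for Bézout coefficients:
  1 = 9 - 2·4
  ... = 9·(5) + 22·(-2)
Scale by 131/1 = 131: (a₀, b₀) = (655, -262).
General solution: a = 655 + 22t, b = -262 - 9t for integer t.
a ≥ 0: smallest is 655 mod 22 = 17 (at t = -29), with b = -1.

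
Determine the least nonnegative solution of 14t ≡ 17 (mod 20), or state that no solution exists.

gcd(20, 14) = 2.
2 does not divide 17, so the congruence has no solution.

no solution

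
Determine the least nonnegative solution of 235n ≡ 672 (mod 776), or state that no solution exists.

gcd(776, 235) = 1  (776 = 3×235 + 71, 235 = 3×71 + 22, 71 = 3×22 + 5, 22 = 4×5 + 2, 5 = 2×2 + 1, 2 = 2×1).
1 divides 672, so solutions exist.
Back-substituting, 235×(-317) + 776×(96) = 1.
So 235×(-317) ≡ 1 (mod 776); multiply by 672: n ≡ -213024 (mod 776).
Smallest nonnegative: n = -213024 mod 776 = 376.

376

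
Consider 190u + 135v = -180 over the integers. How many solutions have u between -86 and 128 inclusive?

gcd(190, 135):
  190 = 1×135 + 55
  135 = 2×55 + 25
  55 = 2×25 + 5
  25 = 5×5
so gcd(190, 135) = 5.
Back-substitute for Bézout coefficients:
  5 = 55 - 2×25
  ... = 190×(5) + 135×(-7)
Scale by -36: particular solution (-180, 252); reduce u mod 27: (9, -14).
General solution: u = 9 + 27t, v = -14 - 38t for integer t.
-86 ≤ 9 + 27t ≤ 128 gives t ∈ [-3, 4], which is 8 values.

8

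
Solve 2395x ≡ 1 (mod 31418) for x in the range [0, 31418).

gcd(31418, 2395):
  31418 = 13·2395 + 283
  2395 = 8·283 + 131
  283 = 2·131 + 21
  131 = 6·21 + 5
  21 = 4·5 + 1
  5 = 5·1
so gcd(31418, 2395) = 1.
Back-substitute for Bézout coefficients:
  1 = 21 - 4·5
  ... = 2395·(-5995) + 31418·(457)
So 2395·-5995 ≡ 1 (mod 31418), and -5995 mod 31418 = 25423.

25423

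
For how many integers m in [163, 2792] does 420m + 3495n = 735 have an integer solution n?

gcd(3495, 420) = 15.
By Bézout, 420·(25) + 3495·(-3) = 15.
Particular solution: (60, -7).
General solution: m = 60 + 233t, n = -7 - 28t for integer t.
163 ≤ 60 + 233t ≤ 2792 gives t ∈ [1, 11], which is 11 values.

11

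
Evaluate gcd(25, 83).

gcd(83, 25):
  83 = 3·25 + 8
  25 = 3·8 + 1
  8 = 8·1
so gcd(83, 25) = 1.

1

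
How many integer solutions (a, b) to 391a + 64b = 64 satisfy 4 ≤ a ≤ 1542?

gcd(391, 64) = 1.
By Bézout, 391·(-9) + 64·(55) = 1.
Particular solution: (0, 1).
General solution: a = 0 + 64t, b = 1 - 391t for integer t.
4 ≤ 0 + 64t ≤ 1542 gives t ∈ [1, 24], which is 24 values.

24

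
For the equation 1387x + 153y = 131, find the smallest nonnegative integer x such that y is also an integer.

gcd(1387, 153) = 1  (1387 = 9*153 + 10, 153 = 15*10 + 3, 10 = 3*3 + 1, 3 = 3*1).
1 divides 131, so solutions exist.
Back-substituting, 1387*(46) + 153*(-417) = 1.
Scale by 131/1 = 131: (x₀, y₀) = (6026, -54627).
General solution: x = 6026 + 153t, y = -54627 - 1387t for integer t.
x ≥ 0: smallest is 6026 mod 153 = 59 (at t = -39), with y = -534.

59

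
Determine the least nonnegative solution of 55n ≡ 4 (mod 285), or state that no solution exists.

gcd(285, 55) = 5  (285 = 5·55 + 10, 55 = 5·10 + 5, 10 = 2·5).
5 does not divide 4, so the congruence has no solution.

no solution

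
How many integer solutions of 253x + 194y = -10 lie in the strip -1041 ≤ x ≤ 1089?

11

gcd(253, 194) = 1.
By Bézout, 253*(-23) + 194*(30) = 1.
Particular solution: (36, -47).
General solution: x = 36 + 194t, y = -47 - 253t for integer t.
-1041 ≤ 36 + 194t ≤ 1089 gives t ∈ [-5, 5], which is 11 values.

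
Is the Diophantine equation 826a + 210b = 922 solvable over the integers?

gcd(826, 210):
  826 = 3·210 + 196
  210 = 1·196 + 14
  196 = 14·14
so gcd(826, 210) = 14.
14 does not divide 922 (remainder 12), so no integer solutions.

no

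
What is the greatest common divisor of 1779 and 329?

gcd(1779, 329) = 1  (1779 = 5×329 + 134, 329 = 2×134 + 61, 134 = 2×61 + 12, 61 = 5×12 + 1, 12 = 12×1).

1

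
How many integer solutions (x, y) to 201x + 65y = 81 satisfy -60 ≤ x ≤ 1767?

28

gcd(201, 65) = 1.
By Bézout, 201·(11) + 65·(-34) = 1.
Particular solution: (46, -141).
General solution: x = 46 + 65t, y = -141 - 201t for integer t.
-60 ≤ 46 + 65t ≤ 1767 gives t ∈ [-1, 26], which is 28 values.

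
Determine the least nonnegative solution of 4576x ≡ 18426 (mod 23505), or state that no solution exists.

gcd(23505, 4576) = 1  (23505 = 5*4576 + 625, 4576 = 7*625 + 201, 625 = 3*201 + 22, 201 = 9*22 + 3, 22 = 7*3 + 1, 3 = 3*1).
1 divides 18426, so solutions exist.
Back-substituting, 4576*(-7484) + 23505*(1457) = 1.
So 4576*(-7484) ≡ 1 (mod 23505); multiply by 18426: x ≡ -137900184 (mod 23505).
Smallest nonnegative: x = -137900184 mod 23505 = 3651.

3651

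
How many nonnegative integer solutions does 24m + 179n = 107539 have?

gcd(179, 24) = 1.
By Bézout, 24*(-82) + 179*(11) = 1.
One solution: (58, 593).
General: m = 58 + 179t, n = 593 - 24t.
m ≥ 0 ⇒ t ≥ 0; n ≥ 0 ⇒ t ≤ 24. So t ∈ [0, 24]: 25 solutions.

25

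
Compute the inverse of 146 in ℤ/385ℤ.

356

gcd(385, 146):
  385 = 2*146 + 93
  146 = 1*93 + 53
  93 = 1*53 + 40
  53 = 1*40 + 13
  40 = 3*13 + 1
  13 = 13*1
so gcd(385, 146) = 1.
Back-substitute for Bézout coefficients:
  1 = 40 - 3*13
  ... = 146*(-29) + 385*(11)
So 146*-29 ≡ 1 (mod 385), and -29 mod 385 = 356.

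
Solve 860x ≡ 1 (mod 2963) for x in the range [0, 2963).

gcd(2963, 860) = 1  (2963 = 3×860 + 383, 860 = 2×383 + 94, 383 = 4×94 + 7, 94 = 13×7 + 3, 7 = 2×3 + 1, 3 = 3×1).
Back-substituting, 860×(-851) + 2963×(247) = 1.
So 860×-851 ≡ 1 (mod 2963), and -851 mod 2963 = 2112.

2112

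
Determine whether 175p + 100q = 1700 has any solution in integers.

yes

gcd(175, 100) = 25.
25 divides 1700, so integer solutions exist.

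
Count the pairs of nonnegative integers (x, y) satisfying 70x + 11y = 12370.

gcd(70, 11) = 1  (70 = 6*11 + 4, 11 = 2*4 + 3, 4 = 1*3 + 1, 3 = 3*1).
Back-substituting, 70*(3) + 11*(-19) = 1.
Scale by 12370: one solution is (37110, -235030). Reduce x mod 11: (7, 1080).
General: x = 7 + 11t, y = 1080 - 70t.
x ≥ 0 ⇒ t ≥ 0; y ≥ 0 ⇒ t ≤ 15. So t ∈ [0, 15]: 16 solutions.

16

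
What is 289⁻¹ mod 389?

35

gcd(389, 289):
  389 = 1·289 + 100
  289 = 2·100 + 89
  100 = 1·89 + 11
  89 = 8·11 + 1
  11 = 11·1
so gcd(389, 289) = 1.
Back-substitute for Bézout coefficients:
  1 = 89 - 8·11
  ... = 289·(35) + 389·(-26)
So 289·35 ≡ 1 (mod 389), and 35 mod 389 = 35.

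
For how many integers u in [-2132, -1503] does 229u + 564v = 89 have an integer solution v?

gcd(564, 229):
  564 = 2×229 + 106
  229 = 2×106 + 17
  106 = 6×17 + 4
  17 = 4×4 + 1
  4 = 4×1
so gcd(564, 229) = 1.
Back-substitute for Bézout coefficients:
  1 = 17 - 4×4
  ... = 229×(133) + 564×(-54)
Scale by 89: particular solution (11837, -4806); reduce u mod 564: (557, -226).
General solution: u = 557 + 564t, v = -226 - 229t for integer t.
-2132 ≤ 557 + 564t ≤ -1503 gives t ∈ [-4, -4], which is 1 value.

1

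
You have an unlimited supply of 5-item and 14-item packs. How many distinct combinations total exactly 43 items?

Need nonnegative integers with 5j + 14k = 43.
gcd(5, 14) = 1, and 5·(3) + 14·(-1) = 1.
So (j₀, k₀) = (129, -43); general j = 129 + 14t, k = -43 - 5t.
j ≥ 0 ⇒ t ≥ -9; k ≥ 0 ⇒ t ≤ -9. That's 1 value of t.

1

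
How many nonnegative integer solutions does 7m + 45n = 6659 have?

gcd(45, 7) = 1  (45 = 6×7 + 3, 7 = 2×3 + 1, 3 = 3×1).
Back-substituting, 7×(13) + 45×(-2) = 1.
Scale by 6659: one solution is (86567, -13318). Reduce m mod 45: (32, 143).
General: m = 32 + 45t, n = 143 - 7t.
m ≥ 0 ⇒ t ≥ 0; n ≥ 0 ⇒ t ≤ 20. So t ∈ [0, 20]: 21 solutions.

21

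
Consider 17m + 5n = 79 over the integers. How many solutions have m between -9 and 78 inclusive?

18

gcd(17, 5):
  17 = 3*5 + 2
  5 = 2*2 + 1
  2 = 2*1
so gcd(17, 5) = 1.
Back-substitute for Bézout coefficients:
  1 = 5 - 2*2
  ... = 17*(-2) + 5*(7)
Scale by 79: particular solution (-158, 553); reduce m mod 5: (2, 9).
General solution: m = 2 + 5t, n = 9 - 17t for integer t.
-9 ≤ 2 + 5t ≤ 78 gives t ∈ [-2, 15], which is 18 values.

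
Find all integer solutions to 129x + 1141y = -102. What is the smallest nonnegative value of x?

gcd(1141, 129):
  1141 = 8*129 + 109
  129 = 1*109 + 20
  109 = 5*20 + 9
  20 = 2*9 + 2
  9 = 4*2 + 1
  2 = 2*1
so gcd(1141, 129) = 1.
1 divides -102, so solutions exist.
Back-substitute for Bézout coefficients:
  1 = 9 - 4*2
  ... = 129*(-513) + 1141*(58)
Scale by -102/1 = -102: (x₀, y₀) = (52326, -5916).
General solution: x = 52326 + 1141t, y = -5916 - 129t for integer t.
x ≥ 0: smallest is 52326 mod 1141 = 981 (at t = -45), with y = -111.

981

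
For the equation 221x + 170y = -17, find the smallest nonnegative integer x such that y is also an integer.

gcd(221, 170) = 17  (221 = 1·170 + 51, 170 = 3·51 + 17, 51 = 3·17).
17 divides -17, so solutions exist.
Back-substituting, 221·(-3) + 170·(4) = 17.
Scale by -17/17 = -1: (x₀, y₀) = (3, -4).
General solution: x = 3 + 10t, y = -4 - 13t for integer t.
x ≥ 0: smallest is 3 mod 10 = 3 (at t = 0), with y = -4.

3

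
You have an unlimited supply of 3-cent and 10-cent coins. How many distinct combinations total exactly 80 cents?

Need nonnegative integers with 3j + 10k = 80.
gcd(3, 10) = 1, and 3·(-3) + 10·(1) = 1.
So (j₀, k₀) = (-240, 80); general j = -240 + 10t, k = 80 - 3t.
j ≥ 0 ⇒ t ≥ 24; k ≥ 0 ⇒ t ≤ 26. That's 3 values of t.

3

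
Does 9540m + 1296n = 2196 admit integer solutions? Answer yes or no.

yes

gcd(9540, 1296) = 36.
36 divides 2196, so integer solutions exist.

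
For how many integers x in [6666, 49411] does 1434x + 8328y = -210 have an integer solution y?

31

gcd(8328, 1434) = 6  (8328 = 5·1434 + 1158, 1434 = 1·1158 + 276, 1158 = 4·276 + 54, 276 = 5·54 + 6, 54 = 9·6).
Back-substituting, 1434·(151) + 8328·(-26) = 6.
Scale by -35: particular solution (-5285, 910); reduce x mod 1388: (267, -46).
General solution: x = 267 + 1388t, y = -46 - 239t for integer t.
6666 ≤ 267 + 1388t ≤ 49411 gives t ∈ [5, 35], which is 31 values.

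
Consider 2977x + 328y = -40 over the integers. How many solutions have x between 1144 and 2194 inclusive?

3

gcd(2977, 328) = 1.
By Bézout, 2977·(105) + 328·(-953) = 1.
Particular solution: (64, -581).
General solution: x = 64 + 328t, y = -581 - 2977t for integer t.
1144 ≤ 64 + 328t ≤ 2194 gives t ∈ [4, 6], which is 3 values.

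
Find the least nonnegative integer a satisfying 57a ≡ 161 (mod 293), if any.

229

gcd(293, 57) = 1.
1 divides 161, so solutions exist.
By Bézout, 57·(36) + 293·(-7) = 1.
So 57·(36) ≡ 1 (mod 293); multiply by 161: a ≡ 5796 (mod 293).
Smallest nonnegative: a = 5796 mod 293 = 229.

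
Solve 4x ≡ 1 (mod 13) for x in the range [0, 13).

10

gcd(13, 4):
  13 = 3·4 + 1
  4 = 4·1
so gcd(13, 4) = 1.
Back-substitute for Bézout coefficients:
  1 = 13 - 3·4
  ... = 4·(-3) + 13·(1)
So 4·-3 ≡ 1 (mod 13), and -3 mod 13 = 10.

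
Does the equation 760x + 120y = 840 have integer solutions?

yes

gcd(760, 120) = 40.
40 divides 840, so integer solutions exist.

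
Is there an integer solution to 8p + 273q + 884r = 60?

gcd(273, 8):
  273 = 34*8 + 1
  8 = 8*1
so gcd(273, 8) = 1.
gcd(1, 884) = 1.
1 divides 60, so integer solutions exist.

yes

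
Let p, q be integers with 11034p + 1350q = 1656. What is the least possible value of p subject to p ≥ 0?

gcd(11034, 1350):
  11034 = 8×1350 + 234
  1350 = 5×234 + 180
  234 = 1×180 + 54
  180 = 3×54 + 18
  54 = 3×18
so gcd(11034, 1350) = 18.
18 divides 1656, so solutions exist.
Back-substitute for Bézout coefficients:
  18 = 180 - 3×54
  ... = 11034×(-23) + 1350×(188)
Scale by 1656/18 = 92: (p₀, q₀) = (-2116, 17296).
General solution: p = -2116 + 75t, q = 17296 - 613t for integer t.
p ≥ 0: smallest is -2116 mod 75 = 59 (at t = 29), with q = -481.

59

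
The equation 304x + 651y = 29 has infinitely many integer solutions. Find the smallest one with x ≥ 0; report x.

gcd(651, 304):
  651 = 2·304 + 43
  304 = 7·43 + 3
  43 = 14·3 + 1
  3 = 3·1
so gcd(651, 304) = 1.
1 divides 29, so solutions exist.
Back-substitute for Bézout coefficients:
  1 = 43 - 14·3
  ... = 304·(-212) + 651·(99)
Scale by 29/1 = 29: (x₀, y₀) = (-6148, 2871).
General solution: x = -6148 + 651t, y = 2871 - 304t for integer t.
x ≥ 0: smallest is -6148 mod 651 = 362 (at t = 10), with y = -169.

362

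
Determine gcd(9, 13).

gcd(13, 9):
  13 = 1×9 + 4
  9 = 2×4 + 1
  4 = 4×1
so gcd(13, 9) = 1.

1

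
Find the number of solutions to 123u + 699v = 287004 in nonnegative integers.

10

gcd(699, 123) = 3.
By Bézout, 123*(108) + 699*(-19) = 3.
One solution: (225, 371).
General: u = 225 + 233t, v = 371 - 41t.
u ≥ 0 ⇒ t ≥ 0; v ≥ 0 ⇒ t ≤ 9. So t ∈ [0, 9]: 10 solutions.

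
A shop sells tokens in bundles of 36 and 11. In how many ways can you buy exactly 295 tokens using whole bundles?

1

Need nonnegative integers with 36j + 11k = 295.
gcd(36, 11) = 1, and 36·(4) + 11·(-13) = 1.
So (j₀, k₀) = (1180, -3835); general j = 1180 + 11t, k = -3835 - 36t.
j ≥ 0 ⇒ t ≥ -107; k ≥ 0 ⇒ t ≤ -107. That's 1 value of t.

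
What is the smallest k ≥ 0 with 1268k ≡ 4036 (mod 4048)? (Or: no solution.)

249

gcd(4048, 1268):
  4048 = 3·1268 + 244
  1268 = 5·244 + 48
  244 = 5·48 + 4
  48 = 12·4
so gcd(4048, 1268) = 4.
4 divides 4036, so solutions exist.
Back-substitute for Bézout coefficients:
  4 = 244 - 5·48
  ... = 1268·(-83) + 4048·(26)
So 1268·(-83) ≡ 4 (mod 4048); multiply by 1009: k ≡ -83747 (mod 1012).
Smallest nonnegative: k = -83747 mod 1012 = 249.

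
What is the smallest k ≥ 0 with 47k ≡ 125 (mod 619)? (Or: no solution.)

gcd(619, 47):
  619 = 13×47 + 8
  47 = 5×8 + 7
  8 = 1×7 + 1
  7 = 7×1
so gcd(619, 47) = 1.
1 divides 125, so solutions exist.
Back-substitute for Bézout coefficients:
  1 = 8 - 1×7
  ... = 47×(-79) + 619×(6)
So 47×(-79) ≡ 1 (mod 619); multiply by 125: k ≡ -9875 (mod 619).
Smallest nonnegative: k = -9875 mod 619 = 29.

29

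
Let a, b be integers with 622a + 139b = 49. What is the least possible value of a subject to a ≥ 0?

gcd(622, 139):
  622 = 4×139 + 66
  139 = 2×66 + 7
  66 = 9×7 + 3
  7 = 2×3 + 1
  3 = 3×1
so gcd(622, 139) = 1.
1 divides 49, so solutions exist.
Back-substitute for Bézout coefficients:
  1 = 7 - 2×3
  ... = 622×(-40) + 139×(179)
Scale by 49/1 = 49: (a₀, b₀) = (-1960, 8771).
General solution: a = -1960 + 139t, b = 8771 - 622t for integer t.
a ≥ 0: smallest is -1960 mod 139 = 125 (at t = 15), with b = -559.

125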